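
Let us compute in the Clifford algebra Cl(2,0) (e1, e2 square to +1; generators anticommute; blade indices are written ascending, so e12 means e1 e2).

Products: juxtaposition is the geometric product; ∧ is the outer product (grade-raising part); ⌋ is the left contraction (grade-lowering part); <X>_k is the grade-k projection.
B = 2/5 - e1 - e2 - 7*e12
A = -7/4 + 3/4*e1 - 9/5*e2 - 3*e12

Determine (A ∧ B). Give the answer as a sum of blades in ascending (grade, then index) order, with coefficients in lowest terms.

step 1: -7/10 + 41/20*e1 + 103/100*e2 + 17/2*e12
Answer: -7/10 + 41/20*e1 + 103/100*e2 + 17/2*e12


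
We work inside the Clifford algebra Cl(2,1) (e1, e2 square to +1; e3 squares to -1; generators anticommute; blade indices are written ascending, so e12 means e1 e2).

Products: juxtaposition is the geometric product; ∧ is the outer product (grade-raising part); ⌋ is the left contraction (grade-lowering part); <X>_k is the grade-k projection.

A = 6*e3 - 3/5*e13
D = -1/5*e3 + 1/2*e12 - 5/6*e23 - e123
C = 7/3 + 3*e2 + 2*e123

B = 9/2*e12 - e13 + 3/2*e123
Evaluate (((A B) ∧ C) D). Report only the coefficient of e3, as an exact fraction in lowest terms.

step 1: 3/5 - 6*e1 + 9/10*e2 - 9*e12 - 27/10*e23 + 27*e123
step 2: 7/5 - 14*e1 + 39/10*e2 - 39*e12 - 63/10*e23 + 321/5*e123
step 3: -789/20 - 983/20*e1 - 413/50*e2 - 7463/100*e3 + 677/50*e12 + 847/20*e13 + 904/75*e23 + 271/15*e123
Answer: -7463/100


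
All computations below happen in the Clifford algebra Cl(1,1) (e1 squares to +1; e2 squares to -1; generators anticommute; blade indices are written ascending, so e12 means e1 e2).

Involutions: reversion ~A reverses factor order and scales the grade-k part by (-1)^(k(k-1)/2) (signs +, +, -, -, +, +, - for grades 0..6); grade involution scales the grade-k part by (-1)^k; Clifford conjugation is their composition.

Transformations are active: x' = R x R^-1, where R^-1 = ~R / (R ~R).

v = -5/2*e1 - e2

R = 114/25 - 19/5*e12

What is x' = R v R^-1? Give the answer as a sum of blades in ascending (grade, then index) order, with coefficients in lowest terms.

~R = 114/25 + 19/5*e12, and R ~R = 3971/625, so R^-1 = ~R / (3971/625).
R v = -76/5*e1 - 703/50*e2
Answer: -425/22*e1 - 211/11*e2


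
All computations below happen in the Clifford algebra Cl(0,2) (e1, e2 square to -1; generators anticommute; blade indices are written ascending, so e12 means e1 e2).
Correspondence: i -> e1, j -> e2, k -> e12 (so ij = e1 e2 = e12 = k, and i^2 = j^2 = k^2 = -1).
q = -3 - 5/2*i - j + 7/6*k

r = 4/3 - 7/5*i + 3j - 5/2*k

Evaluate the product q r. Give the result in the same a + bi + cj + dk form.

In blades: q = -3 - 5/2*e1 - e2 + 7/6*e12, r = 4/3 - 7/5*e1 + 3*e2 - 5/2*e12.
Distribute q over r term by term (generator squares from the signature, products reordered to ascending indices): (-3)*r = -4 + 21/5*e1 - 9*e2 + 15/2*e12; (-5/2*e1)*r = -7/2 - 10/3*e1 - 25/4*e2 - 15/2*e12; (-e2)*r = 3 + 5/2*e1 - 4/3*e2 - 7/5*e12; (7/6*e12)*r = 35/12 - 7/2*e1 - 49/30*e2 + 14/9*e12.
Sum: -19/12 - 2/15*e1 - 1093/60*e2 + 7/45*e12; translating back through the correspondence:
Answer: -19/12 - 2/15*i - 1093/60*j + 7/45*k


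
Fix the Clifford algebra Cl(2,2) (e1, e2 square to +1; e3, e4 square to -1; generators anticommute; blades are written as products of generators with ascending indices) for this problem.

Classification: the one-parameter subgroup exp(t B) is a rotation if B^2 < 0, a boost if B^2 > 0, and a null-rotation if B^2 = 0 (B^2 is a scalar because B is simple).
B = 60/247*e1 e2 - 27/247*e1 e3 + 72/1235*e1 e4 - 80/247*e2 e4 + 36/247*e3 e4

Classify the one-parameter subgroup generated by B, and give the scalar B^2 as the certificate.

B^2 term by term: the squares give (60/247)^2*(e1 e2)^2 + (-27/247)^2*(e1 e3)^2 + (72/1235)^2*(e1 e4)^2 + (-80/247)^2*(e2 e4)^2 + (36/247)^2*(e3 e4)^2 = 3600/61009*(-1) + 729/61009*(+1) + 5184/1525225*(+1) + 6400/61009*(+1) + 1296/61009*(-1) = 1/25 (each basis 2-blade squares to minus the product of its generators' squares); cross terms between blades sharing an index anticommute and cancel; the commuting (index-disjoint) pairs give grade-4 terms 2*c*c'*(blade product), which cancel blade by blade — e1 e2 e3 e4: 4320/61009 - 4320/61009 = 0 — confirming B is simple. So B^2 = 1/25.
Answer: boost, certificate B^2 = 1/25. No conjugation can change B^2 = 1/25; the sign gives the class.


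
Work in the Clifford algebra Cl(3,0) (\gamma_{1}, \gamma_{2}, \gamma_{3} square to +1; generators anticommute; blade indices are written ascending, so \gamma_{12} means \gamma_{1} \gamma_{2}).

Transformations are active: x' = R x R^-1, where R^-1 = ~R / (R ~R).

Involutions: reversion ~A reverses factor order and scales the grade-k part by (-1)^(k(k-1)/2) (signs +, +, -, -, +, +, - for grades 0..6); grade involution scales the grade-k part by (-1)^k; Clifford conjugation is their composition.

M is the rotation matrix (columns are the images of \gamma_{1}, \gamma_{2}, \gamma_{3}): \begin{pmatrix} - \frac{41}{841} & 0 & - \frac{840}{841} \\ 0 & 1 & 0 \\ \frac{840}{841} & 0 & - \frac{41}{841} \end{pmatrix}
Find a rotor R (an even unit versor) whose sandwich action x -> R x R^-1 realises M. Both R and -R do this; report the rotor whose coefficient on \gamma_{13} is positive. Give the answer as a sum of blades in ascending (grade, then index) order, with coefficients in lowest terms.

Method: write R = a + b12*\gamma_{12} + b13*\gamma_{13} + b23*\gamma_{23} with a^2 + b12^2 + b13^2 + b23^2 = 1 (so R^-1 = ~R). Expanding the columns R e_j ~R gives tr M = 4a^2 - 1 and, from the antisymmetric part, M21 - M12 = -4a*b12, M13 - M31 = 4a*b13, M32 - M23 = -4a*b23.
Here tr M = \frac{759}{841}, so a^2 = (1 + tr M)/4 = \frac{400}{841} and a = ±\frac{20}{29}. Taking a = \frac{20}{29}: M21 - M12 = 0, M13 - M31 = -\frac{1680}{841}, M32 - M23 = 0, giving b12 = 0, b13 = -\frac{21}{29}, b23 = 0, i.e. R = \frac{20}{29} - \frac{21}{29} \gamma_{13}.
Its \gamma_{13} coefficient is negative, so report the other preimage -R.
Answer: -\frac{20}{29} + \frac{21}{29} \gamma_{13}. Recall the cover is two-to-one: with M of trace \frac{759}{841}, both preimages act alike, and the stated \gamma_{13} sign chooses the sheet.


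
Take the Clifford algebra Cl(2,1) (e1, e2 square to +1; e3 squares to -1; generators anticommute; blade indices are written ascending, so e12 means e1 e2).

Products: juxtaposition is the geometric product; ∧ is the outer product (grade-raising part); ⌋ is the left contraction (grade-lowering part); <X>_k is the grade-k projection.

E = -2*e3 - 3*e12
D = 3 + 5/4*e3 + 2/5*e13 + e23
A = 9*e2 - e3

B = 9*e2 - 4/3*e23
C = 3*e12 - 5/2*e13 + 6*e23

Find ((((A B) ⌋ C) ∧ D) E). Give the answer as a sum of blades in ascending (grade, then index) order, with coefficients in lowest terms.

step 1: 81 + 4/3*e2 - 12*e3 + 9*e23
step 2: 54 + 26*e1 - 72*e2 + 8*e3 + 243*e12 - 405/2*e13 + 486*e23
step 3: 162 + 78*e1 - 216*e2 + 183/2*e3 + 729*e12 - 2767/5*e13 + 1422*e23 + 7171/20*e123
step 4: 2370 - 8774/5*e1 + 2610*e2 + 15033/20*e3 + 2311/10*e12 + 4110*e13 + 10461/5*e23 - 3465/2*e123
Answer: 2370 - 8774/5*e1 + 2610*e2 + 15033/20*e3 + 2311/10*e12 + 4110*e13 + 10461/5*e23 - 3465/2*e123


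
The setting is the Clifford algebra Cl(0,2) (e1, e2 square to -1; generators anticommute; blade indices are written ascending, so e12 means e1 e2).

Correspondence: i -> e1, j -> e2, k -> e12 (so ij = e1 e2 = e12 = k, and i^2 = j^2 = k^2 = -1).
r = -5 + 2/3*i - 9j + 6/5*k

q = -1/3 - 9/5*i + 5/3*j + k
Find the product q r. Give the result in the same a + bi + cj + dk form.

In blades: q = -1/3 - 9/5*e1 + 5/3*e2 + e12, r = -5 + 2/3*e1 - 9*e2 + 6/5*e12.
Distribute q over r term by term (generator squares from the signature, products reordered to ascending indices): (-1/3)*r = 5/3 - 2/9*e1 + 3*e2 - 2/5*e12; (-9/5*e1)*r = 6/5 + 9*e1 + 54/25*e2 + 81/5*e12; (5/3*e2)*r = 15 + 2*e1 - 25/3*e2 - 10/9*e12; (e12)*r = -6/5 + 9*e1 + 2/3*e2 - 5*e12.
Sum: 50/3 + 178/9*e1 - 188/75*e2 + 436/45*e12; translating back through the correspondence:
Answer: 50/3 + 178/9*i - 188/75*j + 436/45*k


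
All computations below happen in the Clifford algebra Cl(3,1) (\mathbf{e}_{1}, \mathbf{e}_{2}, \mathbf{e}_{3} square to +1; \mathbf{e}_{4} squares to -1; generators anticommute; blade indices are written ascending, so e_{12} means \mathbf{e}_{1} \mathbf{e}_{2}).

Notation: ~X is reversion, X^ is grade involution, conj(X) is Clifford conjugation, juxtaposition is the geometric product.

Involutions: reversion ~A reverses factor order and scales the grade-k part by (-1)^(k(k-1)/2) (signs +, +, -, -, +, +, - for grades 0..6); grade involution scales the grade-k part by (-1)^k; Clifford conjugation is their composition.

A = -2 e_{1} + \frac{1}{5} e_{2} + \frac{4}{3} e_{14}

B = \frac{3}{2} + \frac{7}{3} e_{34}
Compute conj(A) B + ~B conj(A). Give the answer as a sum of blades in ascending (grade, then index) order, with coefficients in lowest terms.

first term: 3 e_{1} - \frac{3}{10} e_{2} - \frac{28}{9} e_{13} - 2 e_{14} + \frac{14}{3} e_{134} - \frac{7}{15} e_{234}
second term: 3 e_{1} - \frac{3}{10} e_{2} - \frac{28}{9} e_{13} - 2 e_{14} - \frac{14}{3} e_{134} + \frac{7}{15} e_{234}
Answer: 6 e_{1} - \frac{3}{5} e_{2} - \frac{56}{9} e_{13} - 4 e_{14}


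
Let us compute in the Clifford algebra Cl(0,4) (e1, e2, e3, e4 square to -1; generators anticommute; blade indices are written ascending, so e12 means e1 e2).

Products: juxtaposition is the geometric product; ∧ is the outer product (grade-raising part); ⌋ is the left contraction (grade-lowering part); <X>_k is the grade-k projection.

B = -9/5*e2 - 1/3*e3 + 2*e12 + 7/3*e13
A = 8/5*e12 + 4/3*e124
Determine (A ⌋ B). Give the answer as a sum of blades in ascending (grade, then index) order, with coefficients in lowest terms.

step 1: -16/5
Answer: -16/5


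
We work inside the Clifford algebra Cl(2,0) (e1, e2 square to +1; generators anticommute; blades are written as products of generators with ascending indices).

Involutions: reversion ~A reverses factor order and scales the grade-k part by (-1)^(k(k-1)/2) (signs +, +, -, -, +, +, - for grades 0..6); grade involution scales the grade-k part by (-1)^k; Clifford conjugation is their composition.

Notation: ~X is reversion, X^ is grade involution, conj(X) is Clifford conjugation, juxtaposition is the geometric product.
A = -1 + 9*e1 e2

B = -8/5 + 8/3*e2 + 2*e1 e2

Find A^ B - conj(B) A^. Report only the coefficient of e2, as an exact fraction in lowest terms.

first term: -82/5 + 24*e1 - 8/3*e2 - 82/5*e1 e2
second term: 98/5 + 24*e1 + 8/3*e2 - 62/5*e1 e2
Answer: -16/3


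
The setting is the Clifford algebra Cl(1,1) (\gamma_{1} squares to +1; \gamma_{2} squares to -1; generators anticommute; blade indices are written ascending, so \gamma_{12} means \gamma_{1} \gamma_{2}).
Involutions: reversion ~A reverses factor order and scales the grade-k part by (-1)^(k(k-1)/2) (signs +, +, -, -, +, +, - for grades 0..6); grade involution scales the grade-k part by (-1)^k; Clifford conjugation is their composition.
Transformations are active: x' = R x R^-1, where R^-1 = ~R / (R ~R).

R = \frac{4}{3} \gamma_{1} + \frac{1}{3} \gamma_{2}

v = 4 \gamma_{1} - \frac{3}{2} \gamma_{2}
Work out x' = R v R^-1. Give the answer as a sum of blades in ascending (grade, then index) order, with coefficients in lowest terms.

~R = \frac{4}{3} \gamma_{1} + \frac{1}{3} \gamma_{2}, and R ~R = \frac{5}{3}, so R^-1 = ~R / (\frac{5}{3}).
R v = \frac{35}{6} - \frac{10}{3} \gamma_{12}
Answer: \frac{16}{3} \gamma_{1} + \frac{23}{6} \gamma_{2}


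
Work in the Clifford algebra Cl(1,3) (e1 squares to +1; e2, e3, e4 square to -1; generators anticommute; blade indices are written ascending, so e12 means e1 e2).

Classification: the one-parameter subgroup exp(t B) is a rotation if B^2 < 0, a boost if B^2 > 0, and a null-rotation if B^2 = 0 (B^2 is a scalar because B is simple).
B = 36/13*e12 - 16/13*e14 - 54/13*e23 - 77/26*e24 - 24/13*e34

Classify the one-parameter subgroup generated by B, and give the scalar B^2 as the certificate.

B^2 term by term: the squares give (36/13)^2*(e12)^2 + (-16/13)^2*(e14)^2 + (-54/13)^2*(e23)^2 + (-77/26)^2*(e24)^2 + (-24/13)^2*(e34)^2 = 1296/169*(+1) + 256/169*(+1) + 2916/169*(-1) + 5929/676*(-1) + 576/169*(-1) = -81/4 (each basis 2-blade squares to minus the product of its generators' squares); cross terms between blades sharing an index anticommute and cancel; the commuting (index-disjoint) pairs give grade-4 terms 2*c*c'*(blade product), which cancel blade by blade — e1234: -1728/169 + 1728/169 = 0 — confirming B is simple. So B^2 = -81/4.
Answer: rotation, certificate B^2 = -81/4. The invariant at work: B^2 = -81/4 is unchanged by conjugation, hence its sign classifies the subgroup whatever basis B is written in.


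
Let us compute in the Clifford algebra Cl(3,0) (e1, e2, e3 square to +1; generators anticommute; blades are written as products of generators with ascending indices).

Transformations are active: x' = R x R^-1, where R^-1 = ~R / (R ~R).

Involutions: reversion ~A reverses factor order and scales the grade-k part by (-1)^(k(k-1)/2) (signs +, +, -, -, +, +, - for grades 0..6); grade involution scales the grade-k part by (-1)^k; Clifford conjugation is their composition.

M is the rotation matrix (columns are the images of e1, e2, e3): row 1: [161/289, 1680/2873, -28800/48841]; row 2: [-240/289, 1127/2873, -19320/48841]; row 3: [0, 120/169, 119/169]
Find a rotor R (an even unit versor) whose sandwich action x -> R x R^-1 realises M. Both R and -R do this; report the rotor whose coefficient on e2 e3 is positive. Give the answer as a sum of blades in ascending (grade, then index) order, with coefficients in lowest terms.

Method: write R = a + b12*e1 e2 + b13*e1 e3 + b23*e2 e3 with a^2 + b12^2 + b13^2 + b23^2 = 1 (so R^-1 = ~R). Expanding the columns R e_j ~R gives tr M = 4a^2 - 1 and, from the antisymmetric part, M21 - M12 = -4a*b12, M13 - M31 = 4a*b13, M32 - M23 = -4a*b23.
Here tr M = 80759/48841, so a^2 = (1 + tr M)/4 = 32400/48841 and a = ±180/221. Taking a = 180/221: M21 - M12 = -69120/48841, M13 - M31 = -28800/48841, M32 - M23 = 54000/48841, giving b12 = 96/221, b13 = -40/221, b23 = -75/221, i.e. R = 180/221 + 96/221*e1 e2 - 40/221*e1 e3 - 75/221*e2 e3.
Its e2 e3 coefficient is negative, so report the other preimage -R.
Answer: -180/221 - 96/221*e1 e2 + 40/221*e1 e3 + 75/221*e2 e3. Uniqueness: Spin(3) -> SO(3) maps R and -R to the same rotation of trace 80759/48841; fixing the sign of the e2 e3 coefficient removes the ambiguity.


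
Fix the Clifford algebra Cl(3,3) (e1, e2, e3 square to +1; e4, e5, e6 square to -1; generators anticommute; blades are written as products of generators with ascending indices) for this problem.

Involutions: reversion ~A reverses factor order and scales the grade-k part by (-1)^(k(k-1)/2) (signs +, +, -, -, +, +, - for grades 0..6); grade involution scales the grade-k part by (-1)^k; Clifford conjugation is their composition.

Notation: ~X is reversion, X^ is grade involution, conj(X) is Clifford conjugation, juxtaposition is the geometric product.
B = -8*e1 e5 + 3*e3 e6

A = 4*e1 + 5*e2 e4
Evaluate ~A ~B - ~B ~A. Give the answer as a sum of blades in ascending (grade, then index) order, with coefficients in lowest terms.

first term: 32*e5 - 12*e1 e3 e6 - 40*e1 e2 e4 e5 - 15*e2 e3 e4 e6
second term: -32*e5 - 12*e1 e3 e6 - 40*e1 e2 e4 e5 - 15*e2 e3 e4 e6
Answer: 64*e5


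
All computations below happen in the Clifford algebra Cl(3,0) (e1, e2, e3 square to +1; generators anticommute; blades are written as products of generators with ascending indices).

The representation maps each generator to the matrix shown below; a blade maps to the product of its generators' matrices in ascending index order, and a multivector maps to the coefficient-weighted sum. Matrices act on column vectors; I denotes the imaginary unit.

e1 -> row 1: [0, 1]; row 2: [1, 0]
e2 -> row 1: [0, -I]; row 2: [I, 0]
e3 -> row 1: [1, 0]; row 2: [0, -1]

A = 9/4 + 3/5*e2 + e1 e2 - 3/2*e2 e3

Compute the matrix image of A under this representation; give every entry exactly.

Bivector images (products of the table entries): rho(e1 e2) = rho(e1)rho(e2) = row 1: [I, 0]; row 2: [0, -I]; rho(e2 e3) = rho(e2)rho(e3) = row 1: [0, I]; row 2: [I, 0].
M = (9/4)*1 + (3/5)*rho(e2) + (1)*rho(e1 e2) + (-3/2)*rho(e2 e3), summed entrywise (1 is the identity matrix):
Answer: row 1: [9/4 + I, -21*I/10]; row 2: [-9*I/10, 9/4 - I]


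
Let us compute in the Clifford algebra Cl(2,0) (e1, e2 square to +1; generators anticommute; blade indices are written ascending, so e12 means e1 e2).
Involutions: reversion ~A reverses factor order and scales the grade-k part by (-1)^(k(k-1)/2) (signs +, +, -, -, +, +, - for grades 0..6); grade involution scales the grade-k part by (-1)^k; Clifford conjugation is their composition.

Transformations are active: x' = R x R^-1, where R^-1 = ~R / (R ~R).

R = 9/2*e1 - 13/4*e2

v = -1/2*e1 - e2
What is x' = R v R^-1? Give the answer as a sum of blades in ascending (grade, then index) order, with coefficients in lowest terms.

~R = 9/2*e1 - 13/4*e2, and R ~R = 493/16, so R^-1 = ~R / (493/16).
R v = 1 - 49/8*e12
Answer: 781/986*e1 + 389/493*e2


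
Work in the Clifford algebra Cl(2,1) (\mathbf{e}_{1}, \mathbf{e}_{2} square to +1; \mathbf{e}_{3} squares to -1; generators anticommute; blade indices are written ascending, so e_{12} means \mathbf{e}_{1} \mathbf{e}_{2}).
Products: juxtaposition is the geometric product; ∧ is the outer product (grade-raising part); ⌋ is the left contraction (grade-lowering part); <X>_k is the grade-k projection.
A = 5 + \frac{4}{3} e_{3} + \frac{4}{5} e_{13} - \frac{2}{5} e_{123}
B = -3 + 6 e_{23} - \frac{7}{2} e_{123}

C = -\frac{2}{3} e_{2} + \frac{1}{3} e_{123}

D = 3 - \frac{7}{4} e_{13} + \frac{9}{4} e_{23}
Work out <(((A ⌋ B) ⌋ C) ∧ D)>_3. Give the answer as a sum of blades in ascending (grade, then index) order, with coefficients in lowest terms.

step 1: -\frac{68}{5} + \frac{54}{5} e_{2} + \frac{14}{3} e_{12} + 30 e_{23} - \frac{35}{2} e_{123}
step 2: -\frac{391}{30} + 10 e_{1} + \frac{136}{15} e_{2} - \frac{14}{9} e_{3} - \frac{18}{5} e_{13} - \frac{68}{15} e_{123}
step 3: -\frac{391}{10} + 30 e_{1} + \frac{136}{5} e_{2} - \frac{14}{3} e_{3} + \frac{1441}{120} e_{13} - \frac{1173}{40} e_{23} + \frac{743}{30} e_{123}
step 4: \frac{743}{30} e_{123}
Answer: \frac{743}{30} e_{123}


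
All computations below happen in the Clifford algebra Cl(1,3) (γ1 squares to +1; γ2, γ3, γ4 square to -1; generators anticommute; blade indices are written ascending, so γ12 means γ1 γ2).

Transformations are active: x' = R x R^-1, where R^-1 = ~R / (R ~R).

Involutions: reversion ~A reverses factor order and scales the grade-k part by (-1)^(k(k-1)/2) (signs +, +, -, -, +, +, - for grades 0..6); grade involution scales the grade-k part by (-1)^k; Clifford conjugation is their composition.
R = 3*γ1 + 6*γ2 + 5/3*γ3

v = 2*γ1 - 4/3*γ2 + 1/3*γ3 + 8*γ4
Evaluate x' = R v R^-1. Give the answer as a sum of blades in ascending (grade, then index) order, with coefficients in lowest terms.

~R = 3*γ1 + 6*γ2 + 5/3*γ3, and R ~R = -268/9, so R^-1 = ~R / (-268/9).
R v = 121/9 - 16*γ12 - 7/3*γ13 + 24*γ14 + 38/9*γ23 + 48*γ24 + 40/3*γ34
Answer: -631/134*γ1 - 821/201*γ2 - 739/402*γ3 - 8*γ4


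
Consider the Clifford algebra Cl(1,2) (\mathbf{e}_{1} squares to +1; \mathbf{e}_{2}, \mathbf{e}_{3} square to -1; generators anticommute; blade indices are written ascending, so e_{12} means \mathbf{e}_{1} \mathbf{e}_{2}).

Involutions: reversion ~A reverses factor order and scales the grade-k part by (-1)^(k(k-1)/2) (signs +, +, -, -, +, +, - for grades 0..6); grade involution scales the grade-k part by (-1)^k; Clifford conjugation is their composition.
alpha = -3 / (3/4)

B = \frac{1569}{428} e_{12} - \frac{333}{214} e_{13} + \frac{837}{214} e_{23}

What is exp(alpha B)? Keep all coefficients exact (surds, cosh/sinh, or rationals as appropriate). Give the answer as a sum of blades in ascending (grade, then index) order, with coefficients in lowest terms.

B^2 term by term: the squares give (\frac{1569}{428})^2*(e_{12})^2 + (-\frac{333}{214})^2*(e_{13})^2 + (\frac{837}{214})^2*(e_{23})^2 = \frac{2461761}{183184}*(+1) + \frac{110889}{45796}*(+1) + \frac{700569}{45796}*(-1) = \frac{9}{16} (each basis 2-blade squares to minus the product of its generators' squares); cross terms between blades sharing an index anticommute and cancel. So B^2 = \frac{9}{16}.
B^2 = \frac{9}{16} — B^2 > 0, so the exponential closes hyperbolically: l = \frac{3}{4}, alpha*l = -3, so exp(alpha B) = cosh(-3) + (sinh(-3)/(\frac{3}{4}))*B = \cosh{\left(3 \right)} + (- \frac{4 \sinh{\left(3 \right)}}{3})*B.
Answer: \cosh{\left(3 \right)} - \frac{523 \sinh{\left(3 \right)}}{107} e_{12} + \frac{222 \sinh{\left(3 \right)}}{107} e_{13} - \frac{558 \sinh{\left(3 \right)}}{107} e_{23}


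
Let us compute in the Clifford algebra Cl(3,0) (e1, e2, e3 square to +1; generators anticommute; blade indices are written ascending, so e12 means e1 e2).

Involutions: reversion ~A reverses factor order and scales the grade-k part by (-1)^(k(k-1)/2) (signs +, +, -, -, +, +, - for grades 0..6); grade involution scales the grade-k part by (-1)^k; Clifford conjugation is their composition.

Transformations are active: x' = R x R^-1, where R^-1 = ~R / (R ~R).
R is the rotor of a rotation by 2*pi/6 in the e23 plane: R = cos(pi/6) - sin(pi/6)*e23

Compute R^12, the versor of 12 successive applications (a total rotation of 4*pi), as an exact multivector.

Because a rotor carries half the rotation angle, composing 12 copies of this e23-plane rotor multiplies the phase: 12*(pi/6) = 2*pi, hence R^12 = cos(2*pi) - sin(2*pi)*e23.
cos(2*pi) = 1 and sin(2*pi) = 0, so R^12 = 1. The total rotation 4*pi is 2 full turns, so every vector returns to itself, yet the rotor is +1, back on the identity sheet (an even number of 2*pi turns).
Answer: 1


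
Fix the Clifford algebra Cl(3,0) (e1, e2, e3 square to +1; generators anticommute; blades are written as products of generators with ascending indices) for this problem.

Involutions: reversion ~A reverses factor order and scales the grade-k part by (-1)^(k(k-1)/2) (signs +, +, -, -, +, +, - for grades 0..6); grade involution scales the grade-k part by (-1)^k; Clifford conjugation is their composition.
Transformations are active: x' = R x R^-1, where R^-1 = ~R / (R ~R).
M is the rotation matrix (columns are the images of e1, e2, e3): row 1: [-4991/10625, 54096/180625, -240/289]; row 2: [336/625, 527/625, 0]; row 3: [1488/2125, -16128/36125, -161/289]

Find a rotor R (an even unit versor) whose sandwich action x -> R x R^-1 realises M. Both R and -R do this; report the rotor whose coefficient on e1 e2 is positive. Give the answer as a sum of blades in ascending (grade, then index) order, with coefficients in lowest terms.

Method: write R = a + b12*e1 e2 + b13*e1 e3 + b23*e2 e3 with a^2 + b12^2 + b13^2 + b23^2 = 1 (so R^-1 = ~R). Expanding the columns R e_j ~R gives tr M = 4a^2 - 1 and, from the antisymmetric part, M21 - M12 = -4a*b12, M13 - M31 = 4a*b13, M32 - M23 = -4a*b23.
Here tr M = -33169/180625, so a^2 = (1 + tr M)/4 = 36864/180625 and a = ±192/425. Taking a = 192/425: M21 - M12 = 43008/180625, M13 - M31 = -55296/36125, M32 - M23 = -16128/36125, giving b12 = -56/425, b13 = -72/85, b23 = 21/85, i.e. R = 192/425 - 56/425*e1 e2 - 72/85*e1 e3 + 21/85*e2 e3.
Its e1 e2 coefficient is negative, so report the other preimage -R.
Answer: -192/425 + 56/425*e1 e2 + 72/85*e1 e3 - 21/85*e2 e3. Uniqueness: Spin(3) -> SO(3) maps R and -R to the same rotation of trace -33169/180625; fixing the sign of the e1 e2 coefficient removes the ambiguity.


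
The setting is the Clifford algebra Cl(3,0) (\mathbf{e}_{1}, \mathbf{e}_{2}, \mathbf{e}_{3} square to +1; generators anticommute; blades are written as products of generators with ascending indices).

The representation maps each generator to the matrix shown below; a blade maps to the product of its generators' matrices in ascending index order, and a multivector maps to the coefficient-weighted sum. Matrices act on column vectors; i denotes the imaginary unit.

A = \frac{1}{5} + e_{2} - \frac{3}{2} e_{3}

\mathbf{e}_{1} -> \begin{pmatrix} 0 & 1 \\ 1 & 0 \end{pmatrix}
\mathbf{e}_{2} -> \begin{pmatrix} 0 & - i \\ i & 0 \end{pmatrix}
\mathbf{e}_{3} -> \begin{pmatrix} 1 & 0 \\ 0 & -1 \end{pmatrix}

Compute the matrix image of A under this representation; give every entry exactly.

M = (\frac{1}{5})*1 + (1)*rho(e_{2}) + (-\frac{3}{2})*rho(e_{3}), summed entrywise (1 is the identity matrix):
Answer: \begin{pmatrix} - \frac{13}{10} & - i \\ i & \frac{17}{10} \end{pmatrix}


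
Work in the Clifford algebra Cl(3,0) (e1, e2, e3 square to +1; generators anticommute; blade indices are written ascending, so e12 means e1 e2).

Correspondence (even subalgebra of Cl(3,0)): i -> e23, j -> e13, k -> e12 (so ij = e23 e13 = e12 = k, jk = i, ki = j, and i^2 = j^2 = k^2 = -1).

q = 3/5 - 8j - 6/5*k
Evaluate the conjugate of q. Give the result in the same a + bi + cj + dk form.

In blades: q = 3/5 - 6/5*e12 - 8*e13.
Quaternion conjugation is reversion on the even subalgebra: the scalar is fixed and every grade-2 blade flips sign, giving 3/5 + 6/5*e12 + 8*e13; translating back:
Answer: 3/5 + 8j + 6/5*k


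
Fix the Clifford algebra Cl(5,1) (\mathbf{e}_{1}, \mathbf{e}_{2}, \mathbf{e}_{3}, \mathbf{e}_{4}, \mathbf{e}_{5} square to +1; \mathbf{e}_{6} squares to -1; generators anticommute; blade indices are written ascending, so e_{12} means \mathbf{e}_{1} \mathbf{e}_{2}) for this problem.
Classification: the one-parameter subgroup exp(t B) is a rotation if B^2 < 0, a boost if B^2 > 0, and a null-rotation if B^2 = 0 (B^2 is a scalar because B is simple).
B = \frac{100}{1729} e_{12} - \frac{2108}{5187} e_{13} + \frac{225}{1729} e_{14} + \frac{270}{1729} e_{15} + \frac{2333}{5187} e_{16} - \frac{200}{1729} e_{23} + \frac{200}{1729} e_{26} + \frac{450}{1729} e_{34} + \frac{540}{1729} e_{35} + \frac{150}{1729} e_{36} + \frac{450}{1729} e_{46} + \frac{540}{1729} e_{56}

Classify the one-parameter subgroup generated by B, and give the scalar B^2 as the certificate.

B^2 term by term: the squares give (\frac{100}{1729})^2*(e_{12})^2 + (-\frac{2108}{5187})^2*(e_{13})^2 + (\frac{225}{1729})^2*(e_{14})^2 + (\frac{270}{1729})^2*(e_{15})^2 + (\frac{2333}{5187})^2*(e_{16})^2 + (-\frac{200}{1729})^2*(e_{23})^2 + (\frac{200}{1729})^2*(e_{26})^2 + (\frac{450}{1729})^2*(e_{34})^2 + (\frac{540}{1729})^2*(e_{35})^2 + (\frac{150}{1729})^2*(e_{36})^2 + (\frac{450}{1729})^2*(e_{46})^2 + (\frac{540}{1729})^2*(e_{56})^2 = \frac{10000}{2989441}*(-1) + \frac{4443664}{26904969}*(-1) + \frac{50625}{2989441}*(-1) + \frac{72900}{2989441}*(-1) + \frac{5442889}{26904969}*(+1) + \frac{40000}{2989441}*(-1) + \frac{40000}{2989441}*(+1) + \frac{202500}{2989441}*(-1) + \frac{291600}{2989441}*(-1) + \frac{22500}{2989441}*(+1) + \frac{202500}{2989441}*(+1) + \frac{291600}{2989441}*(+1) = 0 (each basis 2-blade squares to minus the product of its generators' squares); cross terms between blades sharing an index anticommute and cancel; the commuting (index-disjoint) pairs give grade-4 terms 2*c*c'*(blade product), which cancel blade by blade — e_{1234}: \frac{90000}{2989441} - \frac{90000}{2989441} = 0; e_{1235}: \frac{108000}{2989441} - \frac{108000}{2989441} = 0; e_{1236}: \frac{30000}{2989441} + \frac{843200}{8968323} - \frac{933200}{8968323} = 0; e_{1246}: \frac{90000}{2989441} - \frac{90000}{2989441} = 0; e_{1256}: \frac{108000}{2989441} - \frac{108000}{2989441} = 0; e_{1345}: -\frac{243000}{2989441} + \frac{243000}{2989441} = 0; e_{1346}: -\frac{632400}{2989441} - \frac{67500}{2989441} + \frac{699900}{2989441} = 0; e_{1356}: -\frac{758880}{2989441} - \frac{81000}{2989441} + \frac{839880}{2989441} = 0; e_{1456}: \frac{243000}{2989441} - \frac{243000}{2989441} = 0; e_{2346}: -\frac{180000}{2989441} + \frac{180000}{2989441} = 0; e_{2356}: -\frac{216000}{2989441} + \frac{216000}{2989441} = 0; e_{3456}: \frac{486000}{2989441} - \frac{486000}{2989441} = 0 — confirming B is simple. So B^2 = 0.
Answer: null-rotation, certificate B^2 = 0. Check the certificate: B^2 = 0, and that sign is decisive whatever form B takes.


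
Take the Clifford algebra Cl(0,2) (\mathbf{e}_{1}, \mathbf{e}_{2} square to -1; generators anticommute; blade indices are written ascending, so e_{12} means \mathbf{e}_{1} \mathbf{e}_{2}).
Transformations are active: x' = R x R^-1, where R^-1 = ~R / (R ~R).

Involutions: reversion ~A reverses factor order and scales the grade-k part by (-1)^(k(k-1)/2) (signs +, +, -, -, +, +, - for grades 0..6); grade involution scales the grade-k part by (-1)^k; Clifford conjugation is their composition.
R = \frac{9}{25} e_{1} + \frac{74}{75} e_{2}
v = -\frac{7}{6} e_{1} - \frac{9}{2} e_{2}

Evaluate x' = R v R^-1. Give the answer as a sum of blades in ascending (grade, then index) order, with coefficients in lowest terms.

~R = \frac{9}{25} e_{1} + \frac{74}{75} e_{2}, and R ~R = -\frac{1241}{1125}, so R^-1 = ~R / (-\frac{1241}{1125}).
R v = \frac{243}{50} - \frac{211}{450} e_{12}
Answer: -\frac{74663}{37230} e_{1} - \frac{52047}{12410} e_{2}


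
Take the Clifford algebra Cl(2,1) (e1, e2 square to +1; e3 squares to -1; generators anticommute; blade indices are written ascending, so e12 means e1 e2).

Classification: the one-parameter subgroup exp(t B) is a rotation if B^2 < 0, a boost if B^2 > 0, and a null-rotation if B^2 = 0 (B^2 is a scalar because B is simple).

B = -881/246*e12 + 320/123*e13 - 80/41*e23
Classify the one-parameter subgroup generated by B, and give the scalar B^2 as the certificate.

B^2 term by term: the squares give (-881/246)^2*(e12)^2 + (320/123)^2*(e13)^2 + (-80/41)^2*(e23)^2 = 776161/60516*(-1) + 102400/15129*(+1) + 6400/1681*(+1) = -9/4 (each basis 2-blade squares to minus the product of its generators' squares); cross terms between blades sharing an index anticommute and cancel. So B^2 = -9/4.
Answer: rotation, certificate B^2 = -9/4. Certificate logic: -9/4 is a conjugation-invariant scalar, so its sign fixes rotation versus boost versus null-rotation outright.


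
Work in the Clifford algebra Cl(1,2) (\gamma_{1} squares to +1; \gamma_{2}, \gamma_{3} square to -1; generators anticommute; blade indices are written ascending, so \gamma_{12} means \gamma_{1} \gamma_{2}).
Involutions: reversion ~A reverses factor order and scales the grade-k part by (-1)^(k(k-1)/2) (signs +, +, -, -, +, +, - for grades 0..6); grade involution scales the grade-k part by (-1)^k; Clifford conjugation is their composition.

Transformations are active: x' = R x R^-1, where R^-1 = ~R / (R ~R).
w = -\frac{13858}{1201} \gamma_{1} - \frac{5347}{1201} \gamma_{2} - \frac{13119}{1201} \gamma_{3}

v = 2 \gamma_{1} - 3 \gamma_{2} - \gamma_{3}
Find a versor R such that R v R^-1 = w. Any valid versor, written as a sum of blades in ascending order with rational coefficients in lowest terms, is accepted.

Equal squares first: v^2 = w^2 = -6. Then v + w = -\frac{11456}{1201} \gamma_{1} - \frac{8950}{1201} \gamma_{2} - \frac{14320}{1201} \gamma_{3} is a versor taking v to w, provided it is invertible.
Answer: -\frac{11456}{1201} \gamma_{1} - \frac{8950}{1201} \gamma_{2} - \frac{14320}{1201} \gamma_{3}


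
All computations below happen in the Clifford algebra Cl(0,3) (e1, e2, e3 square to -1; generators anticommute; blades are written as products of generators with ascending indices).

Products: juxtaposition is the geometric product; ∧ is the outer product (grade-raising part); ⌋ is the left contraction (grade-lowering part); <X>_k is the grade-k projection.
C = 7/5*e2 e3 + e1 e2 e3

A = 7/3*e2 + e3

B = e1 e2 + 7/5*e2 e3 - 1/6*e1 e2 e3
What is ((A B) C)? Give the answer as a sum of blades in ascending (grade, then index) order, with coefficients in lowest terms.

step 1: 7/3*e1 + 7/5*e2 - 49/15*e3 + 1/6*e1 e2 - 7/18*e1 e3 + e1 e2 e3
step 2: 1 - 7/5*e1 - 2233/450*e2 - 319/150*e3 + 49/18*e1 e2 + 7/6*e1 e3 - 7/3*e2 e3 + 49/15*e1 e2 e3
Answer: 1 - 7/5*e1 - 2233/450*e2 - 319/150*e3 + 49/18*e1 e2 + 7/6*e1 e3 - 7/3*e2 e3 + 49/15*e1 e2 e3


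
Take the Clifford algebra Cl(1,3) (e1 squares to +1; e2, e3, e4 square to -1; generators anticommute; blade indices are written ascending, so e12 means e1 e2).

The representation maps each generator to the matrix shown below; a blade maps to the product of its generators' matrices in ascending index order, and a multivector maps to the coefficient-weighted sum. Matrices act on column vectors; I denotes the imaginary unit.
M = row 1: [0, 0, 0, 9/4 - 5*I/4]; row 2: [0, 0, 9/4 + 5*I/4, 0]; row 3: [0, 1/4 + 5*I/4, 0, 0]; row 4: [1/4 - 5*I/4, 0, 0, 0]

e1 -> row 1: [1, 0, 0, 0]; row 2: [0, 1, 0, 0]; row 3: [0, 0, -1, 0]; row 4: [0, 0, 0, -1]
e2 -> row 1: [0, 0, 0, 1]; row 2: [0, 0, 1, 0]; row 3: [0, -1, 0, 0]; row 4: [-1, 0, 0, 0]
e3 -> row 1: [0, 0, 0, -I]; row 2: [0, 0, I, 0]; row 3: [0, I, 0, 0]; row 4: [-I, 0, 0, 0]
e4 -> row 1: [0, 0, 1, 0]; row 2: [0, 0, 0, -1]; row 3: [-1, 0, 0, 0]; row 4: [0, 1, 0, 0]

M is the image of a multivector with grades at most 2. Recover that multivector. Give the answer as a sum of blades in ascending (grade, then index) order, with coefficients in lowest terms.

Method: the blade images are trace-orthogonal — tr(rho(e_A) rho(e_B)^-1) = 4 if A = B and 0 otherwise — and rho(e_A)^-1 = (e_A)^2 * rho(e_A) with (e_A)^2 = +1 or -1, so the coefficient of e_A in the preimage is (e_A)^2 * tr(M rho(e_A))/4.
Nonzero projections over blades of grade <= 2: e2: (e2)^2 = -1, tr(M rho(e2)) = -4, coefficient 1; e3: (e3)^2 = -1, tr(M rho(e3)) = -5, coefficient 5/4; e12: (e12)^2 = +1, tr(M rho(e12)) = 5, coefficient 5/4. Every other blade of grade <= 2 projects to 0.
Answer: e2 + 5/4*e3 + 5/4*e12


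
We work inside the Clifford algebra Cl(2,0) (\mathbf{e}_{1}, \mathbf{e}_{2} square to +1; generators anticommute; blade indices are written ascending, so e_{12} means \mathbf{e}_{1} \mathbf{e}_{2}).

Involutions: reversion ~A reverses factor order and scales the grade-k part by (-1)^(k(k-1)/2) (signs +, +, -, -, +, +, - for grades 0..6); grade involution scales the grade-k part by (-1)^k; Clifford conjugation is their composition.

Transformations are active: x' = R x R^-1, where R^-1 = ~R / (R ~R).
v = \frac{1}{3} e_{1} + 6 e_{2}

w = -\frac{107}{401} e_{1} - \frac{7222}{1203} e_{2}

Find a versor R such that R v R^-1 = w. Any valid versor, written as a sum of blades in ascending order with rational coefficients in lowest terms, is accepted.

Construction: equal norms (both \frac{325}{9}) license R = v + w = \frac{80}{1203} e_{1} - \frac{4}{1203} e_{2} — nothing changes along that direction, while (v - w)/2 changes sign, so v maps onto w.
Answer: \frac{80}{1203} e_{1} - \frac{4}{1203} e_{2}


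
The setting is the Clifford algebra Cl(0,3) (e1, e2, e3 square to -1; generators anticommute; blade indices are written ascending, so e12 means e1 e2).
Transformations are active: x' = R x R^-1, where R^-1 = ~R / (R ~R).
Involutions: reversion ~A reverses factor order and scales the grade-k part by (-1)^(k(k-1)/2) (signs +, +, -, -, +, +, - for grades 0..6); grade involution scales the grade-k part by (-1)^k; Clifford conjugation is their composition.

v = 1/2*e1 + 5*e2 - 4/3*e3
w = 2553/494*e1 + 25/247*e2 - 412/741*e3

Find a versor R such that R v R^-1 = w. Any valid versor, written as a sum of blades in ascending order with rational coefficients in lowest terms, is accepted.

Construction: equal norms (both -973/36) license R = v + w = 1400/247*e1 + 1260/247*e2 - 1400/741*e3 — nothing changes along that direction, while (v - w)/2 changes sign, so v maps onto w.
Answer: 1400/247*e1 + 1260/247*e2 - 1400/741*e3


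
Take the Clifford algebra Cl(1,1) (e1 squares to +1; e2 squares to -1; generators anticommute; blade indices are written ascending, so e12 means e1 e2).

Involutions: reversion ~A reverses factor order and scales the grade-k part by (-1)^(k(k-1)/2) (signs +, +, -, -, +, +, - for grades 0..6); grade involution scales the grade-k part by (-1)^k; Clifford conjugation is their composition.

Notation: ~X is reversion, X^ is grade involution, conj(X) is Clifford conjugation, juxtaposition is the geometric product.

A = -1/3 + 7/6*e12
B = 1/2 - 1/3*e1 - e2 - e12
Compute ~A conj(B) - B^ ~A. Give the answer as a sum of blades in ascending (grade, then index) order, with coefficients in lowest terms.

first term: -4/3 + 19/18*e1 + 1/18*e2 - 11/12*e12
second term: 1 - 23/18*e1 - 13/18*e2 - 1/4*e12
Answer: -7/3 + 7/3*e1 + 7/9*e2 - 2/3*e12


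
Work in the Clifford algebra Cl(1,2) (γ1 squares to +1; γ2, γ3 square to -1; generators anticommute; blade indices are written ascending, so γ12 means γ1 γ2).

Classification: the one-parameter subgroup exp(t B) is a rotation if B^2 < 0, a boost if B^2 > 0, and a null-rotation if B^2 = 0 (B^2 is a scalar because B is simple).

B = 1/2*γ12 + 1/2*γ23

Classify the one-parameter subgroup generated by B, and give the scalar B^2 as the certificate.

B^2 term by term: the squares give (1/2)^2*(γ12)^2 + (1/2)^2*(γ23)^2 = 1/4*(+1) + 1/4*(-1) = 0 (each basis 2-blade squares to minus the product of its generators' squares); cross terms between blades sharing an index anticommute and cancel. So B^2 = 0.
Answer: null-rotation, certificate B^2 = 0. One invariant decides it: the square 0 survives every conjugation, and its sign is exactly the classification.


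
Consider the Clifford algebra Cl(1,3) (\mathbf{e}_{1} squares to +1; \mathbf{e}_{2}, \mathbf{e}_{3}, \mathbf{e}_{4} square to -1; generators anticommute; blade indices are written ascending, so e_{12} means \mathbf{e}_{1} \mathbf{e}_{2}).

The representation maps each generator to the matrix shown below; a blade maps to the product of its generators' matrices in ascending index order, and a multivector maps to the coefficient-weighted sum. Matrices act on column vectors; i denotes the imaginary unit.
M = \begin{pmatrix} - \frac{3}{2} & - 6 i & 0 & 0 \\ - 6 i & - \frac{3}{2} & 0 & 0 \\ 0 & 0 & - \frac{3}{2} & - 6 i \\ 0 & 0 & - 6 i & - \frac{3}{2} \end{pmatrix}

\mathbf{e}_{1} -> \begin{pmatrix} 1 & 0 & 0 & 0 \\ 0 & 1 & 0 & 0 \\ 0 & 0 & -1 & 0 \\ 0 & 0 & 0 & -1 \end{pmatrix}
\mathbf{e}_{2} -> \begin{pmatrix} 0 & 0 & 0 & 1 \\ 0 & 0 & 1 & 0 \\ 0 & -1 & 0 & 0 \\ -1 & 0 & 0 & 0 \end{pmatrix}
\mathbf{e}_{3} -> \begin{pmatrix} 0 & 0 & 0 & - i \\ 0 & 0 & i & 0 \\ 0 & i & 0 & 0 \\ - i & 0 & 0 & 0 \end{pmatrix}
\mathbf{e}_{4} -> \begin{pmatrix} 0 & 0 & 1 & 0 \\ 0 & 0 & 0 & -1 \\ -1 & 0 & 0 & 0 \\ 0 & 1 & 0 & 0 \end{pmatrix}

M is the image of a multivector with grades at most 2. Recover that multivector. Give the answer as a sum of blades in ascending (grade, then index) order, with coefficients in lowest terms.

Method: the blade images are trace-orthogonal — tr(rho(e_A) rho(e_B)^-1) = 4 if A = B and 0 otherwise — and rho(e_A)^-1 = (e_A)^2 * rho(e_A) with (e_A)^2 = +1 or -1, so the coefficient of e_A in the preimage is (e_A)^2 * tr(M rho(e_A))/4.
Nonzero projections over blades of grade <= 2: 1: (1)^2 = +1, tr(M 1) = -6, coefficient -\frac{3}{2}; e_{34}: (e_{34})^2 = -1, tr(M rho(e_{34})) = -24, coefficient 6. Every other blade of grade <= 2 projects to 0.
Answer: -\frac{3}{2} + 6 e_{34}


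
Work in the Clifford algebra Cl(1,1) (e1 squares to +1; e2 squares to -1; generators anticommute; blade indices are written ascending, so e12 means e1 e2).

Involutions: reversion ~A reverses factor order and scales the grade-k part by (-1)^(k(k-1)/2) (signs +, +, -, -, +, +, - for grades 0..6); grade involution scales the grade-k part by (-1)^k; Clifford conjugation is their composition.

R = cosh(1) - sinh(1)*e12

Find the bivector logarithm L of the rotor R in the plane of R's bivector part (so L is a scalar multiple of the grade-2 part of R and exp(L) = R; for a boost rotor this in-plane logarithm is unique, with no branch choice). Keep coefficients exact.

The scalar part of R is cosh(1), giving the rapidity magnitude (cosh is even); the bivector part supplies orientation, its quotient by sinh of the rapidity is the plane, and L = rapidity * plane — unique in that plane, since flipping both signs leaves L unchanged.
Concretely: cosh(rapidity) = cosh(1) gives rapidity = ±1, and since rapidity/sinh(rapidity) is even the sign is immaterial: L = (rapidity/sinh(rapidity)) * <R>_2 = (1/sinh(1)) * <R>_2.
Answer: -e12


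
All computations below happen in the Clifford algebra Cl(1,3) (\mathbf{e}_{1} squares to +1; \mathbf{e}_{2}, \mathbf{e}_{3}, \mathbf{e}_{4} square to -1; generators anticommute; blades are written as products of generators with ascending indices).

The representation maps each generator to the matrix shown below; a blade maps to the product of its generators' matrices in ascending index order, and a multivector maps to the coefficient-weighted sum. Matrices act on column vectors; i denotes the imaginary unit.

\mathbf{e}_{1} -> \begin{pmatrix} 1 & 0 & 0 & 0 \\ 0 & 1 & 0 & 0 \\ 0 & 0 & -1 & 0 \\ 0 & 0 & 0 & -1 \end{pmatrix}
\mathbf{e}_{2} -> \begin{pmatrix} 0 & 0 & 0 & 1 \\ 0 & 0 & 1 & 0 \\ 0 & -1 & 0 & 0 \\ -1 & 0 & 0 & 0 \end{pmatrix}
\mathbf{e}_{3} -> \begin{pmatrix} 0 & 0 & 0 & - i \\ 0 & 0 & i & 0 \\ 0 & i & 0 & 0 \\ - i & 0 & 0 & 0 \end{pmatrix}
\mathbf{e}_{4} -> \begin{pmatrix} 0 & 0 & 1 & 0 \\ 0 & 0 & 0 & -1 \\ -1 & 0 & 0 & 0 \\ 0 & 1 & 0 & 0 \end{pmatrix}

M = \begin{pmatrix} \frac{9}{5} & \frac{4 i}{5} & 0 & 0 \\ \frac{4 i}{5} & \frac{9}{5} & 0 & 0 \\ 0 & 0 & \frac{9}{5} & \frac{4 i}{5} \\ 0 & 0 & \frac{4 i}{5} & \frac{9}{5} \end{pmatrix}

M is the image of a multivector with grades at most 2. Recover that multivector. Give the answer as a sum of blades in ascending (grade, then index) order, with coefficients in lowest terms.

Method: the blade images are trace-orthogonal — tr(rho(e_A) rho(e_B)^-1) = 4 if A = B and 0 otherwise — and rho(e_A)^-1 = (e_A)^2 * rho(e_A) with (e_A)^2 = +1 or -1, so the coefficient of e_A in the preimage is (e_A)^2 * tr(M rho(e_A))/4.
Nonzero projections over blades of grade <= 2: 1: (1)^2 = +1, tr(M 1) = \frac{36}{5}, coefficient \frac{9}{5}; e_{3} e_{4}: (e_{3} e_{4})^2 = -1, tr(M rho(e_{3} e_{4})) = \frac{16}{5}, coefficient -\frac{4}{5}. Every other blade of grade <= 2 projects to 0.
Answer: \frac{9}{5} - \frac{4}{5} e_{3} e_{4}
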